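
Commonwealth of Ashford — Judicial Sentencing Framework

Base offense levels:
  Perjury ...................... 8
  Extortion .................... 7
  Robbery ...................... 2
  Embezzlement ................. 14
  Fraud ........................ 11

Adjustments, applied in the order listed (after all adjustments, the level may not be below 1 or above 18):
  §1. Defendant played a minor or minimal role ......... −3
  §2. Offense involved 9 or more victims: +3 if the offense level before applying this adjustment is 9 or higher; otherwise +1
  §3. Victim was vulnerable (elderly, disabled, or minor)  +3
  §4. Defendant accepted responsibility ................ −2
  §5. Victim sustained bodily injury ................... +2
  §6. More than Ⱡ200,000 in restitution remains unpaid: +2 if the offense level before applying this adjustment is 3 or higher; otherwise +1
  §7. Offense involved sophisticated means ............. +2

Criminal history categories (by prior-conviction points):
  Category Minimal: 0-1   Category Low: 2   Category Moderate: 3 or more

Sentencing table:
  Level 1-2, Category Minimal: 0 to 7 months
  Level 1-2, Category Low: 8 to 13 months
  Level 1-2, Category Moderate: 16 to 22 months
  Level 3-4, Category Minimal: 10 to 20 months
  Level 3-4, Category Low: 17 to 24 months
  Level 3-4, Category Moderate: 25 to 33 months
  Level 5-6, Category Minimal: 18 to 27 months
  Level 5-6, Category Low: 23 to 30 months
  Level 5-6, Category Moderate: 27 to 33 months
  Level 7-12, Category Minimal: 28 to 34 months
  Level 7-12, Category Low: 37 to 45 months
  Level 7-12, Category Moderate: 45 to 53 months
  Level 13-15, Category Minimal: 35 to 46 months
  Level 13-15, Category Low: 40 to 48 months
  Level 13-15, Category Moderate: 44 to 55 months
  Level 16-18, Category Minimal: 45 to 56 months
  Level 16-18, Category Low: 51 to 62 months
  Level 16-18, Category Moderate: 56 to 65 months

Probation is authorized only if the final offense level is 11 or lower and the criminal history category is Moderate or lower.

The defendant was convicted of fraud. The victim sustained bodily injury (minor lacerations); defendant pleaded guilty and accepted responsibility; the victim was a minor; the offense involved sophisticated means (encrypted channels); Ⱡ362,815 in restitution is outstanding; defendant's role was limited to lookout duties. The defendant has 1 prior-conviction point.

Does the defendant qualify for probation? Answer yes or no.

No

Base offense level for fraud: 11.
§1 applies: 11 − 3 = 8.
§2 does not apply.
§3 applies: 8 + 3 = 11.
§4 applies: 11 − 2 = 9.
§5 applies: 9 + 2 = 11.
§6 applies (level before this adjustment is 11 ≥ 3, so +2): 11 + 2 = 13.
§7 applies: 13 + 2 = 15.
Final offense level: 15.
Criminal history: 1 prior point → Category Minimal (0-1).
Level 15 falls in the 13-15 band.
Grid: Level 13-15 × Category Minimal = 35-46 months.
Probation check: level 15 > 11 and category Minimal ≤ Moderate → not eligible.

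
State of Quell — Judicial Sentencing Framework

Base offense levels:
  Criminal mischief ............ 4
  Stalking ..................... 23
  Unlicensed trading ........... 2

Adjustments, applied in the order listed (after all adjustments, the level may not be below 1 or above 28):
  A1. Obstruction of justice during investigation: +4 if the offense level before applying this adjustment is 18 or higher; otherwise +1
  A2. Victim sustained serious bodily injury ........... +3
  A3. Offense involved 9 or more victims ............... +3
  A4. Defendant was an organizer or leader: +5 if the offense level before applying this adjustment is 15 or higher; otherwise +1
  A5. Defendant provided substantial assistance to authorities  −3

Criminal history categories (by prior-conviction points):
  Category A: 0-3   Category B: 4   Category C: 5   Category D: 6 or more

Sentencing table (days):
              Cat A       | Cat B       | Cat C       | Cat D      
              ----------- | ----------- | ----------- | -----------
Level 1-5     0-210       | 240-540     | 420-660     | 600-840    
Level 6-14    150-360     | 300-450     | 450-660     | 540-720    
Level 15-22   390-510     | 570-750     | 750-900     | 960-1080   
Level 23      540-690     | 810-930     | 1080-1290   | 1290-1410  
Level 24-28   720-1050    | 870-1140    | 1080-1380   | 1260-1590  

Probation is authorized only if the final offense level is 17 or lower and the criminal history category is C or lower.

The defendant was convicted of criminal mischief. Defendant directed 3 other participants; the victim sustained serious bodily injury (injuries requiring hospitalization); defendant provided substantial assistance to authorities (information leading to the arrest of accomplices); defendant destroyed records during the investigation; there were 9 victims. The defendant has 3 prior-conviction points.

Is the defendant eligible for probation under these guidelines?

Yes

Base offense level for criminal mischief: 4.
A1 applies (level before this adjustment is 4 < 18, so +1): 4 + 1 = 5.
A2 applies: 5 + 3 = 8.
A3 applies: 8 + 3 = 11.
A4 applies (level before this adjustment is 11 < 15, so +1): 11 + 1 = 12.
A5 applies: 12 − 3 = 9.
Final offense level: 9.
Criminal history: 3 prior points → Category A (0-3).
Level 9 falls in the 6-14 band.
Grid: Level 6-14 × Category A = 150-360 days.
Probation check: level 9 ≤ 17 and category A ≤ C → eligible.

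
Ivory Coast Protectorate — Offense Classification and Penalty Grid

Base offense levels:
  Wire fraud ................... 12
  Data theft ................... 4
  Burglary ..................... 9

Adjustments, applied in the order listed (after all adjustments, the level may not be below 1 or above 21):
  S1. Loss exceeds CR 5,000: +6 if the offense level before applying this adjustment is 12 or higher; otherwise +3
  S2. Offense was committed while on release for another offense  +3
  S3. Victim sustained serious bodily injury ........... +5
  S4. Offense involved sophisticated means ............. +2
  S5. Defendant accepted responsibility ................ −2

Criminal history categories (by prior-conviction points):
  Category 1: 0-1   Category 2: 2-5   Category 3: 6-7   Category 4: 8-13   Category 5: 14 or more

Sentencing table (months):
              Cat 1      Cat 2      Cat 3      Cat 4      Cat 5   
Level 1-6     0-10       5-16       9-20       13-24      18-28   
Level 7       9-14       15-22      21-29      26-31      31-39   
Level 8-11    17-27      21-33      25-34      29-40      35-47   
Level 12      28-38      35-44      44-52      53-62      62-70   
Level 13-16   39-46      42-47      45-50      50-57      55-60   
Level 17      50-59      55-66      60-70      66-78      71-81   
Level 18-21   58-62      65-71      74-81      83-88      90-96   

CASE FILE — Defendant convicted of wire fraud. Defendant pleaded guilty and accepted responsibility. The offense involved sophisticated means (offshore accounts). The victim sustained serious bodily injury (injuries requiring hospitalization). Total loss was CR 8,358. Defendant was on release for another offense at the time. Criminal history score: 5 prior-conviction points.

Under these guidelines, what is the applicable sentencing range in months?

Base offense level for wire fraud: 12.
S1 applies (level before this adjustment is 12 ≥ 12, so +6): 12 + 6 = 18.
S2 applies: 18 + 3 = 21.
S3 applies: 21 + 5 = 26.
S4 applies: 26 + 2 = 28.
S5 applies: 28 − 2 = 26.
Level 26 exceeds the maximum of 21; capped at 21.
Final offense level: 21.
Criminal history: 5 prior points → Category 2 (2-5).
Level 21 falls in the 18-21 band.
Grid: Level 18-21 × Category 2 = 65-71 months.

65-71 months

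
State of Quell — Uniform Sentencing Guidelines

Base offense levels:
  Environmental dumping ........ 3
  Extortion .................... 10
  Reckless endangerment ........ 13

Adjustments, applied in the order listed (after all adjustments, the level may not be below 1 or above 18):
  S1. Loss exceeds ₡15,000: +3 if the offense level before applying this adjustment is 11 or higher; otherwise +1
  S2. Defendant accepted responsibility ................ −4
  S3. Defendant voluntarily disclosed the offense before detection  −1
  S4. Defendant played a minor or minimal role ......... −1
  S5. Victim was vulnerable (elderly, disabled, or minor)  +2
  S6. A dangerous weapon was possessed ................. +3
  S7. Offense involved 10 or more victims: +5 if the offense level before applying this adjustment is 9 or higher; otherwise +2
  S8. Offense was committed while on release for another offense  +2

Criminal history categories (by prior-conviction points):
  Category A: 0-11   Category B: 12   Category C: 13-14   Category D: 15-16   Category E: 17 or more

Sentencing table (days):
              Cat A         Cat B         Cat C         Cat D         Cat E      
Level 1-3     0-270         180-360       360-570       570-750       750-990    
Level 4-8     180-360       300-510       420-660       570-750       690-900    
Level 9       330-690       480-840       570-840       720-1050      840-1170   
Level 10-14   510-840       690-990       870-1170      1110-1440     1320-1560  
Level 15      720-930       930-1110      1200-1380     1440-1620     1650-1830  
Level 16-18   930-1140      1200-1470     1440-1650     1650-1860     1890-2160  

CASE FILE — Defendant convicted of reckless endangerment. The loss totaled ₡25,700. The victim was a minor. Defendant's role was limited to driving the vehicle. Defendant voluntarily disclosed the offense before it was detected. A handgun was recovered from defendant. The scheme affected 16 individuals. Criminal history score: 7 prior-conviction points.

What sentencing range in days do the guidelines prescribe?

930-1140 days

Base offense level for reckless endangerment: 13.
S1 applies (level before this adjustment is 13 ≥ 11, so +3): 13 + 3 = 16.
S2 does not apply.
S3 applies: 16 − 1 = 15.
S4 applies: 15 − 1 = 14.
S5 applies: 14 + 2 = 16.
S6 applies: 16 + 3 = 19.
S7 applies (level before this adjustment is 19 ≥ 9, so +5): 19 + 5 = 24.
Level 24 exceeds the maximum of 18; capped at 18.
Final offense level: 18.
Criminal history: 7 prior points → Category A (0-11).
Level 18 falls in the 16-18 band.
Grid: Level 16-18 × Category A = 930-1140 days.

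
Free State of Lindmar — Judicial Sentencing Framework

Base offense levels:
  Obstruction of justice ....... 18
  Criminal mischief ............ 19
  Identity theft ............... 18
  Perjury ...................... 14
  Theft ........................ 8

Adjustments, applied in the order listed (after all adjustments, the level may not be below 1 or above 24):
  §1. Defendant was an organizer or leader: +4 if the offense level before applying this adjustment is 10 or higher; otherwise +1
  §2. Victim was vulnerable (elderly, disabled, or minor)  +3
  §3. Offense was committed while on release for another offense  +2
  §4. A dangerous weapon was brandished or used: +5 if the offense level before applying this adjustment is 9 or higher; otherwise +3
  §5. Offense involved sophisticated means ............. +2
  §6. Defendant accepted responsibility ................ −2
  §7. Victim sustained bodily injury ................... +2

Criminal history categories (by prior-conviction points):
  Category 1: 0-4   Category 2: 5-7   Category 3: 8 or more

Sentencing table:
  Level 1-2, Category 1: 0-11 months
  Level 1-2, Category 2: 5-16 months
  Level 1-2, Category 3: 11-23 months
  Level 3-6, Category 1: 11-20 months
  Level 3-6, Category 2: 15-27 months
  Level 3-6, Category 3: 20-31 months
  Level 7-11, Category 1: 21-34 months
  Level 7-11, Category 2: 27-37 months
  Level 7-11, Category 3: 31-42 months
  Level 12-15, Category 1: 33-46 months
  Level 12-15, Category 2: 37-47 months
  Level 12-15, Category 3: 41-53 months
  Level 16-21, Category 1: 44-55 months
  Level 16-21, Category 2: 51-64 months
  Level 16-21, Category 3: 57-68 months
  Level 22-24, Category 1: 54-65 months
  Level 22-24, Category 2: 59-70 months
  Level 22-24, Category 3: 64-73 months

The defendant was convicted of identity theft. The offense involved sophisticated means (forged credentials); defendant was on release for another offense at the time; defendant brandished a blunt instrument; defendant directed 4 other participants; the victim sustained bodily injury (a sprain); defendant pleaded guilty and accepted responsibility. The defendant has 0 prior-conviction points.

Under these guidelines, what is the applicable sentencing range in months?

54-65 months

Base offense level for identity theft: 18.
§1 applies (level before this adjustment is 18 ≥ 10, so +4): 18 + 4 = 22.
§2 does not apply.
§3 applies: 22 + 2 = 24.
§4 applies (level before this adjustment is 24 ≥ 9, so +5): 24 + 5 = 29.
§5 applies: 29 + 2 = 31.
§6 applies: 31 − 2 = 29.
§7 applies: 29 + 2 = 31.
Level 31 exceeds the maximum of 24; capped at 24.
Final offense level: 24.
Criminal history: 0 prior points → Category 1 (0-4).
Level 24 falls in the 22-24 band.
Grid: Level 22-24 × Category 1 = 54-65 months.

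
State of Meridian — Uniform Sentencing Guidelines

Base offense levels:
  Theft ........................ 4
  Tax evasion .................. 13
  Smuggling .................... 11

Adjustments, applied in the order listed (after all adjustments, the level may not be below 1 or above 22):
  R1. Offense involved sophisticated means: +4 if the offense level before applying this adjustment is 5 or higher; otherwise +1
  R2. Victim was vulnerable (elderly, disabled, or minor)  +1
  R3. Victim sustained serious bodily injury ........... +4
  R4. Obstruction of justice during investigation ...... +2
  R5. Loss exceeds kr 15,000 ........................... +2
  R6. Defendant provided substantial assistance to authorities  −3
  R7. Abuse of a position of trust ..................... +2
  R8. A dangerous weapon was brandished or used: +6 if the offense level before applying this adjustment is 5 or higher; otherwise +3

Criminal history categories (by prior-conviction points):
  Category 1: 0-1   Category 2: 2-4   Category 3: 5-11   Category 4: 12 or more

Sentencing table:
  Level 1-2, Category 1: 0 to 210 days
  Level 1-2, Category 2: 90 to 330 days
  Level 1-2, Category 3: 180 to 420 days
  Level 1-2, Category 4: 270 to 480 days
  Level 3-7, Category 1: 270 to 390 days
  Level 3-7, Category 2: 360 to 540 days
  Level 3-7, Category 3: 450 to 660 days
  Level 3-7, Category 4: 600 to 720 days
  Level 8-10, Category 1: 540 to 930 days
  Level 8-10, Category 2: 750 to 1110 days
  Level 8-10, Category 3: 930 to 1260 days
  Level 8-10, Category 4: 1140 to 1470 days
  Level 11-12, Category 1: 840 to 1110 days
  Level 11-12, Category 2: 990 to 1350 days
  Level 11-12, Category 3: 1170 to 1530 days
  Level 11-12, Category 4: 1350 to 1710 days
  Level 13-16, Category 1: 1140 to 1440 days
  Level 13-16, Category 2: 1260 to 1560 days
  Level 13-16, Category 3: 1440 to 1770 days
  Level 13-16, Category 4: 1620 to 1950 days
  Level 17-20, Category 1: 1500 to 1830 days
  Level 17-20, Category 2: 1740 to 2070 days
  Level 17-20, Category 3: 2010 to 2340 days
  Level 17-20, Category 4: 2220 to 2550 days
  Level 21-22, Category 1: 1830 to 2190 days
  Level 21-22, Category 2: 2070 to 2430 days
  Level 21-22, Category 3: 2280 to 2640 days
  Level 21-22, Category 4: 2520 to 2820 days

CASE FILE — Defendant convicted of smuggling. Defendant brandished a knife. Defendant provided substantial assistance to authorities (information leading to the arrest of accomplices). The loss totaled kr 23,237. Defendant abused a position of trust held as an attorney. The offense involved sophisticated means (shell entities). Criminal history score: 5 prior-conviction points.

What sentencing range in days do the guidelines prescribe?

Base offense level for smuggling: 11.
R1 applies (level before this adjustment is 11 ≥ 5, so +4): 11 + 4 = 15.
R2 does not apply.
R5 applies: 15 + 2 = 17.
R6 applies: 17 − 3 = 14.
R7 applies: 14 + 2 = 16.
R8 applies (level before this adjustment is 16 ≥ 5, so +6): 16 + 6 = 22.
Final offense level: 22.
Criminal history: 5 prior points → Category 3 (5-11).
Level 22 falls in the 21-22 band.
Grid: Level 21-22 × Category 3 = 2280-2640 days.

2280-2640 days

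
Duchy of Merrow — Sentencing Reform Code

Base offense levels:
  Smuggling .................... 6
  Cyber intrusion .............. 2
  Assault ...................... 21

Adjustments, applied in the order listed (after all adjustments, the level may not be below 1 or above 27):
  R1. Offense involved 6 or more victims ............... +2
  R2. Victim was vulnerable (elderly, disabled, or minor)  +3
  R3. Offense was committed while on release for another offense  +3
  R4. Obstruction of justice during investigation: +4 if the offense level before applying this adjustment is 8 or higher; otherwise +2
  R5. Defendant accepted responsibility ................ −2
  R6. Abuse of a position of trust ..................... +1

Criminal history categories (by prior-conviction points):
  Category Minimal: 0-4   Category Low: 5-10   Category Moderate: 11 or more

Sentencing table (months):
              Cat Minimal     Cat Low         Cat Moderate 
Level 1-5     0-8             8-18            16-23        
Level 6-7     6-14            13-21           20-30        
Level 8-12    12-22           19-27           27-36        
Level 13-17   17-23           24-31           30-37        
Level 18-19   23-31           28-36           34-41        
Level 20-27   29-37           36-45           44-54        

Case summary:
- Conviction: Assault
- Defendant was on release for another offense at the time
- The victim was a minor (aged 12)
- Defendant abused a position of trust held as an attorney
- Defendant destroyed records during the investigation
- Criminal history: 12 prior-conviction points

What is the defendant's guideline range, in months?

Base offense level for assault: 21.
R2 applies: 21 + 3 = 24.
R3 applies: 24 + 3 = 27.
R4 applies (level before this adjustment is 27 ≥ 8, so +4): 27 + 4 = 31.
R5 does not apply.
R6 applies: 31 + 1 = 32.
Level 32 exceeds the maximum of 27; capped at 27.
Final offense level: 27.
Criminal history: 12 prior points → Category Moderate (11+).
Level 27 falls in the 20-27 band.
Grid: Level 20-27 × Category Moderate = 44-54 months.

44-54 months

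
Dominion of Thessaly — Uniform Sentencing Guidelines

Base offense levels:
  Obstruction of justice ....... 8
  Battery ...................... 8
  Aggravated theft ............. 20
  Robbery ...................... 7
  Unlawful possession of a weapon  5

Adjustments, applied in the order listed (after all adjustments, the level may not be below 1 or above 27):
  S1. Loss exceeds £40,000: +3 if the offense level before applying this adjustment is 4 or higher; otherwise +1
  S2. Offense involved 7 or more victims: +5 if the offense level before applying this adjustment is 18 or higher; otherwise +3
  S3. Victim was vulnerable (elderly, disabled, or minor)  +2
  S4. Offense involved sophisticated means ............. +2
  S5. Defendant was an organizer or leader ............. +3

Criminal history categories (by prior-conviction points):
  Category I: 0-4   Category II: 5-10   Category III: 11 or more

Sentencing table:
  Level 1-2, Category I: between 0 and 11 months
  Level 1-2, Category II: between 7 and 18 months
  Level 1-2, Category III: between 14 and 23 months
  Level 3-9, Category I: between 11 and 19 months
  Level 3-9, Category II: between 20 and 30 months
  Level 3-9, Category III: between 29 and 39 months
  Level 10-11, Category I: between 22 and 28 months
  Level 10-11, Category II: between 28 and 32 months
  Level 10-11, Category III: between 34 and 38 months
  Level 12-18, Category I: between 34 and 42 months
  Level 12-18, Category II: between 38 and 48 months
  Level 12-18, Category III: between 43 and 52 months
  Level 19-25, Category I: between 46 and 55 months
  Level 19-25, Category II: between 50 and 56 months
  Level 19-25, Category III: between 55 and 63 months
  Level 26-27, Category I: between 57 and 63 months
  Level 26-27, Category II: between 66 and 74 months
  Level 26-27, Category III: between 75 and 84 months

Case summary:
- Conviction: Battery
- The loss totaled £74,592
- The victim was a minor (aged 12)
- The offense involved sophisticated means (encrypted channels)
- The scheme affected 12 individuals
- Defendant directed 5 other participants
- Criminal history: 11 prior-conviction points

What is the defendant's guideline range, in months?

55-63 months

Base offense level for battery: 8.
S1 applies (level before this adjustment is 8 ≥ 4, so +3): 8 + 3 = 11.
S2 applies (level before this adjustment is 11 < 18, so +3): 11 + 3 = 14.
S3 applies: 14 + 2 = 16.
S4 applies: 16 + 2 = 18.
S5 applies: 18 + 3 = 21.
Final offense level: 21.
Criminal history: 11 prior points → Category III (11+).
Level 21 falls in the 19-25 band.
Grid: Level 19-25 × Category III = 55-63 months.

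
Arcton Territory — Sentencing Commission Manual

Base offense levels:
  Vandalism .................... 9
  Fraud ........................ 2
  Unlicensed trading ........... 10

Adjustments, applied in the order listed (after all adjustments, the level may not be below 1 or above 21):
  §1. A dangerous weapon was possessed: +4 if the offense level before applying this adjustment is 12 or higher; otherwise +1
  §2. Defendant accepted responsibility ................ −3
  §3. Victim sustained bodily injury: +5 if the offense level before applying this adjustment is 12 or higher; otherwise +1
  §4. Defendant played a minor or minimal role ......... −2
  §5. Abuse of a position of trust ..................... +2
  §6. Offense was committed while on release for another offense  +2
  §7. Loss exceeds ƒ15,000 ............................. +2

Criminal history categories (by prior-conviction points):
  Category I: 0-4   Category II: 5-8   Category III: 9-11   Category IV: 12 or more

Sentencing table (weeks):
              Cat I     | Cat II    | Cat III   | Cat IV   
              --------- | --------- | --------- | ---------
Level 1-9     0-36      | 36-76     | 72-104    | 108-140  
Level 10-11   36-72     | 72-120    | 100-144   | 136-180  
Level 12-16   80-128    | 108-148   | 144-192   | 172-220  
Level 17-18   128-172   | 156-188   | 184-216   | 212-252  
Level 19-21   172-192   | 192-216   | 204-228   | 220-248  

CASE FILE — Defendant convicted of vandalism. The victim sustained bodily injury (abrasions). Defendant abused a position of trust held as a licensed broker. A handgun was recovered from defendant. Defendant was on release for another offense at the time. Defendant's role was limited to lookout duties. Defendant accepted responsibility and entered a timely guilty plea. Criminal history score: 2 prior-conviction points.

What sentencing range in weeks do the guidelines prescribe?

Base offense level for vandalism: 9.
§1 applies (level before this adjustment is 9 < 12, so +1): 9 + 1 = 10.
§2 applies: 10 − 3 = 7.
§3 applies (level before this adjustment is 7 < 12, so +1): 7 + 1 = 8.
§4 applies: 8 − 2 = 6.
§5 applies: 6 + 2 = 8.
§6 applies: 8 + 2 = 10.
Final offense level: 10.
Criminal history: 2 prior points → Category I (0-4).
Level 10 falls in the 10-11 band.
Grid: Level 10-11 × Category I = 36-72 weeks.

36-72 weeks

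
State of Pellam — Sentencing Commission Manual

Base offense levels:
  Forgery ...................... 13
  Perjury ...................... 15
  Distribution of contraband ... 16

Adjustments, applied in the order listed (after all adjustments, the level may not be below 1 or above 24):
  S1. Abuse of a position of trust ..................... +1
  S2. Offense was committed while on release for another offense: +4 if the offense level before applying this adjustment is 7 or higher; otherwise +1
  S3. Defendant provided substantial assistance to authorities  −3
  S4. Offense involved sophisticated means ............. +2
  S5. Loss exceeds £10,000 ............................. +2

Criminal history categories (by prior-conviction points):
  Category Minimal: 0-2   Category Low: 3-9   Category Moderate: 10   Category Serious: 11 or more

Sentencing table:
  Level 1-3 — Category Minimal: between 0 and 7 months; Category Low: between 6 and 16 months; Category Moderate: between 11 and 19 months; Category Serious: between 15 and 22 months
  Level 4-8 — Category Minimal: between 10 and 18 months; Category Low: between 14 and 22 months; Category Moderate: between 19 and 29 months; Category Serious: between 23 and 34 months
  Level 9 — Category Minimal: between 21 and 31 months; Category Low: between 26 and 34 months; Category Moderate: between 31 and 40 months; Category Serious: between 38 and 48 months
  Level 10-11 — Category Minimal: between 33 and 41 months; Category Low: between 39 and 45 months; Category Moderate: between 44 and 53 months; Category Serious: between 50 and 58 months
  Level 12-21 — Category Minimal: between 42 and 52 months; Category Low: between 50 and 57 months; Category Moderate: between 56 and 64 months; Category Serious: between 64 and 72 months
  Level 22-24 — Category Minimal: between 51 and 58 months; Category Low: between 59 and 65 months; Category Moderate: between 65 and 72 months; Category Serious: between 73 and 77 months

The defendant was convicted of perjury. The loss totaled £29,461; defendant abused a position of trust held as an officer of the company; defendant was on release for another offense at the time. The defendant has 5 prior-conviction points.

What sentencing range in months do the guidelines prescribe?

59-65 months

Base offense level for perjury: 15.
S1 applies: 15 + 1 = 16.
S2 applies (level before this adjustment is 16 ≥ 7, so +4): 16 + 4 = 20.
S3 does not apply.
S4 does not apply.
S5 applies: 20 + 2 = 22.
Final offense level: 22.
Criminal history: 5 prior points → Category Low (3-9).
Level 22 falls in the 22-24 band.
Grid: Level 22-24 × Category Low = 59-65 months.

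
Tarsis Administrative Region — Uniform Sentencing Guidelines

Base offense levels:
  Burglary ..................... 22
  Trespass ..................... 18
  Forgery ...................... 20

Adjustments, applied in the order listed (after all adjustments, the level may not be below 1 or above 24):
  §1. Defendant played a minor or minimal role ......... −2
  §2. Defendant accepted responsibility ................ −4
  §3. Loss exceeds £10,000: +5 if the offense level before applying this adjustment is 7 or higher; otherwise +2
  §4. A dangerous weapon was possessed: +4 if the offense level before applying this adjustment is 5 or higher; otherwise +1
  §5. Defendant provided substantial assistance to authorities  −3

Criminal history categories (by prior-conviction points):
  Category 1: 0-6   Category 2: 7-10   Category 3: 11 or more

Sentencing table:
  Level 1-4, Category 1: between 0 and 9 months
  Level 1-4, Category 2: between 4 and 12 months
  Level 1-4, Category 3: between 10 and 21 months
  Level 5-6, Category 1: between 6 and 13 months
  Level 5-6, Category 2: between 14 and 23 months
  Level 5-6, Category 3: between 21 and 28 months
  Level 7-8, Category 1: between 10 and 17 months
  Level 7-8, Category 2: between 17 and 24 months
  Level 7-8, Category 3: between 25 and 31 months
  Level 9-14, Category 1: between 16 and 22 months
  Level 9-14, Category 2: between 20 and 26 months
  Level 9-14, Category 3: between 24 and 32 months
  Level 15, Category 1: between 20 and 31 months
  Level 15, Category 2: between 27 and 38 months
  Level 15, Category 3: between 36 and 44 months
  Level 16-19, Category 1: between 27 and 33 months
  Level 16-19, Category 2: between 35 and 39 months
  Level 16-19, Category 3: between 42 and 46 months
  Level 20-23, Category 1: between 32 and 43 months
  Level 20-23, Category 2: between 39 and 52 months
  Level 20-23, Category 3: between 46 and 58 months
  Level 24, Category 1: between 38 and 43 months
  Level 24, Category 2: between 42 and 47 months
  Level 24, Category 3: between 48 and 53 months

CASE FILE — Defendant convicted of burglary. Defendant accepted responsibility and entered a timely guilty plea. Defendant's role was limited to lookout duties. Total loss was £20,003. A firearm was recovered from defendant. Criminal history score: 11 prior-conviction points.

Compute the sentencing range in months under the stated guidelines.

48-53 months

Base offense level for burglary: 22.
§1 applies: 22 − 2 = 20.
§2 applies: 20 − 4 = 16.
§3 applies (level before this adjustment is 16 ≥ 7, so +5): 16 + 5 = 21.
§4 applies (level before this adjustment is 21 ≥ 5, so +4): 21 + 4 = 25.
§5 does not apply.
Level 25 exceeds the maximum of 24; capped at 24.
Final offense level: 24.
Criminal history: 11 prior points → Category 3 (11+).
Level 24 falls in the 24 band.
Grid: Level 24 × Category 3 = 48-53 months.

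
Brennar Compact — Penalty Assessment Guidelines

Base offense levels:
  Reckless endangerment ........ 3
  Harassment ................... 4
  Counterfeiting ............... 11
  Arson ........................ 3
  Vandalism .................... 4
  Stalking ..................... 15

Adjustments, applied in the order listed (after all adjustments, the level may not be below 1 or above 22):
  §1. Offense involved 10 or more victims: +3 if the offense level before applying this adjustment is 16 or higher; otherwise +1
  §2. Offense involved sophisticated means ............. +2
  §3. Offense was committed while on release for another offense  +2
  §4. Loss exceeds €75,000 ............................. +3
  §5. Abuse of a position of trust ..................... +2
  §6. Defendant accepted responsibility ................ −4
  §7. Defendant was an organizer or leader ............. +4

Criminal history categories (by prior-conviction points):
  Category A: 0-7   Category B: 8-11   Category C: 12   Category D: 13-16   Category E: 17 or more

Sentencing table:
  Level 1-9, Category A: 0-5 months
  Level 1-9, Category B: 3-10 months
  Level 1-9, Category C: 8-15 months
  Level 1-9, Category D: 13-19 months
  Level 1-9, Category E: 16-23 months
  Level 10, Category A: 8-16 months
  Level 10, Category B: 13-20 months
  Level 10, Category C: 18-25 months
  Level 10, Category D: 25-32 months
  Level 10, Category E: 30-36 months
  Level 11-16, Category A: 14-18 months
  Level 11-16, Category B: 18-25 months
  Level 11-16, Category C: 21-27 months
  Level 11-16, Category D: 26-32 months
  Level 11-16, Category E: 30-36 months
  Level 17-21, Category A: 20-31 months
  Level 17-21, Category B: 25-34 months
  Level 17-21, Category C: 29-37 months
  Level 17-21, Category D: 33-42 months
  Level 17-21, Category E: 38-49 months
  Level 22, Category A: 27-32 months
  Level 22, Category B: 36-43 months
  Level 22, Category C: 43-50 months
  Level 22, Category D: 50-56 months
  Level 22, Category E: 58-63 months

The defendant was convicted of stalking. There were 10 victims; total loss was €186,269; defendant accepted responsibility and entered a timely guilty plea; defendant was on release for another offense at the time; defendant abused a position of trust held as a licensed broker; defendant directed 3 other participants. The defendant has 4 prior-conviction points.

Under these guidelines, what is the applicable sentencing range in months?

Base offense level for stalking: 15.
§1 applies (level before this adjustment is 15 < 16, so +1): 15 + 1 = 16.
§3 applies: 16 + 2 = 18.
§4 applies: 18 + 3 = 21.
§5 applies: 21 + 2 = 23.
§6 applies: 23 − 4 = 19.
§7 applies: 19 + 4 = 23.
Level 23 exceeds the maximum of 22; capped at 22.
Final offense level: 22.
Criminal history: 4 prior points → Category A (0-7).
Level 22 falls in the 22 band.
Grid: Level 22 × Category A = 27-32 months.

27-32 months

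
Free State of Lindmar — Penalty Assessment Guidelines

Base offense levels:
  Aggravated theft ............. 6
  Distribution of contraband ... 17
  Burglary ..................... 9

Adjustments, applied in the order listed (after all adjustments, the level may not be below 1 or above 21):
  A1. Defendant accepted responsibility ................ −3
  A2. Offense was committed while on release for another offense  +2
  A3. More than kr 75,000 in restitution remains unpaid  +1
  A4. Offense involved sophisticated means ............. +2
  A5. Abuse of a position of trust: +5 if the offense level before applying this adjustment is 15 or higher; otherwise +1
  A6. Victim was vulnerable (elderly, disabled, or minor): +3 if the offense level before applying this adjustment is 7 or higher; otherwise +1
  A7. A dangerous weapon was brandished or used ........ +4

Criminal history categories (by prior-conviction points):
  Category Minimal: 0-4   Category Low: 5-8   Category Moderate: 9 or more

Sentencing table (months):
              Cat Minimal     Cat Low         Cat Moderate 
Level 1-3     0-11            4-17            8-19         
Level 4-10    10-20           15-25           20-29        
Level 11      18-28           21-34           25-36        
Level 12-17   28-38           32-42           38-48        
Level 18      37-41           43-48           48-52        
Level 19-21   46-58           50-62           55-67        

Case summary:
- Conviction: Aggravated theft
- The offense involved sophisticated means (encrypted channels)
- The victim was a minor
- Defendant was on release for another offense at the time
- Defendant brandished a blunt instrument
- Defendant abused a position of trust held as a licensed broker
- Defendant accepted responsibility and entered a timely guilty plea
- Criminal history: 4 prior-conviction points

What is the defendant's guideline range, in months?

28-38 months

Base offense level for aggravated theft: 6.
A1 applies: 6 − 3 = 3.
A2 applies: 3 + 2 = 5.
A4 applies: 5 + 2 = 7.
A5 applies (level before this adjustment is 7 < 15, so +1): 7 + 1 = 8.
A6 applies (level before this adjustment is 8 ≥ 7, so +3): 8 + 3 = 11.
A7 applies: 11 + 4 = 15.
Final offense level: 15.
Criminal history: 4 prior points → Category Minimal (0-4).
Level 15 falls in the 12-17 band.
Grid: Level 12-17 × Category Minimal = 28-38 months.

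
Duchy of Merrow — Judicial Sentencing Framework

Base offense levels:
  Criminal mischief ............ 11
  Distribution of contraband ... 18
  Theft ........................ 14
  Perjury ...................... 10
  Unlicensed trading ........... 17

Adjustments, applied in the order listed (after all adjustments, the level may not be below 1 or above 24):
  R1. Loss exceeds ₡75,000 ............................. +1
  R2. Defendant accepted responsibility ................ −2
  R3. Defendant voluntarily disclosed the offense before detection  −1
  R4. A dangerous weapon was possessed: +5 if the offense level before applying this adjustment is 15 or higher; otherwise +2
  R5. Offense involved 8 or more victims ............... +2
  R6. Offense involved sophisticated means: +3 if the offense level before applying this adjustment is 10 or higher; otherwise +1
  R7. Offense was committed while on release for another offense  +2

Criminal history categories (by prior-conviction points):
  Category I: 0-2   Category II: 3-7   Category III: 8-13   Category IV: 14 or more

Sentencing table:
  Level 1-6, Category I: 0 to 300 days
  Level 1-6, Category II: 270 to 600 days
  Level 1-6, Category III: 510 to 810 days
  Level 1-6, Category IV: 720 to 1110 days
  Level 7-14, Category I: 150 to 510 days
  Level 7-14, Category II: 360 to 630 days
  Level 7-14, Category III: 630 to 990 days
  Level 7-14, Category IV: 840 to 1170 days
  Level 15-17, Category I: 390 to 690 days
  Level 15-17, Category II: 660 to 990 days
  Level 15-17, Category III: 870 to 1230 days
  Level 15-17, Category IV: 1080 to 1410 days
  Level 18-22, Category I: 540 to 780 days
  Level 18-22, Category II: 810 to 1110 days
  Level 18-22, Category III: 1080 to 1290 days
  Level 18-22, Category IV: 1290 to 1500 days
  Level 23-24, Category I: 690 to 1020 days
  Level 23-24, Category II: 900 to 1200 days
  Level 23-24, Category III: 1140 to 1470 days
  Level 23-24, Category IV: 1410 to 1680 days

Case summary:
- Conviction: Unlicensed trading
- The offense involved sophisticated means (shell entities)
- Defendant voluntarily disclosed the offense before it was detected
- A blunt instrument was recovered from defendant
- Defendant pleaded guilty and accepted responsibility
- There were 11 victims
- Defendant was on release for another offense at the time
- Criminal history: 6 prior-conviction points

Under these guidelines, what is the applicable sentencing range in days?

900-1200 days

Base offense level for unlicensed trading: 17.
R2 applies: 17 − 2 = 15.
R3 applies: 15 − 1 = 14.
R4 applies (level before this adjustment is 14 < 15, so +2): 14 + 2 = 16.
R5 applies: 16 + 2 = 18.
R6 applies (level before this adjustment is 18 ≥ 10, so +3): 18 + 3 = 21.
R7 applies: 21 + 2 = 23.
Final offense level: 23.
Criminal history: 6 prior points → Category II (3-7).
Level 23 falls in the 23-24 band.
Grid: Level 23-24 × Category II = 900-1200 days.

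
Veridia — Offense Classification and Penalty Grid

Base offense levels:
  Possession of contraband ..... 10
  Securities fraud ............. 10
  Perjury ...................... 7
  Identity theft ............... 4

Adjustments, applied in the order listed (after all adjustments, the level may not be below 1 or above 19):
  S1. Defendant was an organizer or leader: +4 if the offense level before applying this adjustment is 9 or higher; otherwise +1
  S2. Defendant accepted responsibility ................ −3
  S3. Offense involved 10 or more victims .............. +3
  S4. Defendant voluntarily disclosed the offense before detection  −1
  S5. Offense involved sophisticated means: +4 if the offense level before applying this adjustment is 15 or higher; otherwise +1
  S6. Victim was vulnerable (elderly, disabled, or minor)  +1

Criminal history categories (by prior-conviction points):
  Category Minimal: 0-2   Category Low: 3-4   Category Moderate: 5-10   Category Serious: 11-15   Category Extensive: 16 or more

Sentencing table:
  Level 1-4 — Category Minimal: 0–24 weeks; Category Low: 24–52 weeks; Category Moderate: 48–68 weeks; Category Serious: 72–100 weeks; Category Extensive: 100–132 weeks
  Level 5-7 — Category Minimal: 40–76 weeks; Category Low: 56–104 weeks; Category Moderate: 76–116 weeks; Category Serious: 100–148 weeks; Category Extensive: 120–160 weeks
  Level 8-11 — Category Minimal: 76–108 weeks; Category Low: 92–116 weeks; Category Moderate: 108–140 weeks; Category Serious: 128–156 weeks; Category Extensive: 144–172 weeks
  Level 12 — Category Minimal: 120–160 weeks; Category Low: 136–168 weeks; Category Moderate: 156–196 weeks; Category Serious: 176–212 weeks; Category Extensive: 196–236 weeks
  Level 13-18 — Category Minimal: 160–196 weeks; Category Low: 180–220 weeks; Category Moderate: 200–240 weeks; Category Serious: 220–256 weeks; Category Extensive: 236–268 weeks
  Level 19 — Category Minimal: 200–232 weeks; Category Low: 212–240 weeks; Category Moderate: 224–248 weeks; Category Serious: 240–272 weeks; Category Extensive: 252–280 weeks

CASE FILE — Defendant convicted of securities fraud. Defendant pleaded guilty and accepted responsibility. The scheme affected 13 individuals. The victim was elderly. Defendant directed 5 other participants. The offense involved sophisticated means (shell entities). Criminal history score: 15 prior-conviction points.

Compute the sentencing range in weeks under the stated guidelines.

Base offense level for securities fraud: 10.
S1 applies (level before this adjustment is 10 ≥ 9, so +4): 10 + 4 = 14.
S2 applies: 14 − 3 = 11.
S3 applies: 11 + 3 = 14.
S5 applies (level before this adjustment is 14 < 15, so +1): 14 + 1 = 15.
S6 applies: 15 + 1 = 16.
Final offense level: 16.
Criminal history: 15 prior points → Category Serious (11-15).
Level 16 falls in the 13-18 band.
Grid: Level 13-18 × Category Serious = 220-256 weeks.

220-256 weeks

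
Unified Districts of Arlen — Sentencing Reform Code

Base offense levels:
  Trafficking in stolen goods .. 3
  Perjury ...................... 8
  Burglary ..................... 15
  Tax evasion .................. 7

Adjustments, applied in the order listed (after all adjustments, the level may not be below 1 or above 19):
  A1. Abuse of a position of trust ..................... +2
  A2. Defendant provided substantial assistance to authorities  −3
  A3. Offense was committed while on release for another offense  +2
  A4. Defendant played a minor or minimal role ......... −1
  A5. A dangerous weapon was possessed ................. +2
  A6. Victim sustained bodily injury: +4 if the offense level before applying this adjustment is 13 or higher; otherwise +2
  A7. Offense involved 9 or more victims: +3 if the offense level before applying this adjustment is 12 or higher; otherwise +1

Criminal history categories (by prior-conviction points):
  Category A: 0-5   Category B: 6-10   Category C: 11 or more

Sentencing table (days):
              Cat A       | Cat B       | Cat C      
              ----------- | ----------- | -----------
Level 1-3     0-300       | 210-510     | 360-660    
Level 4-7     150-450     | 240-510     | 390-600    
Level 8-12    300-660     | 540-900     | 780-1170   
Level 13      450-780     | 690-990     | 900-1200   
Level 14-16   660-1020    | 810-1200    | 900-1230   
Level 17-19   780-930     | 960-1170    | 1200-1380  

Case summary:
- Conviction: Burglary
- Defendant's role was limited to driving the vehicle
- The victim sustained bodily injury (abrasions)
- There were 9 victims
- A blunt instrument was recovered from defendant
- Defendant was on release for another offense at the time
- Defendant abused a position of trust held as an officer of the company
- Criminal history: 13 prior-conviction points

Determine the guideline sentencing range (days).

1200-1380 days

Base offense level for burglary: 15.
A1 applies: 15 + 2 = 17.
A3 applies: 17 + 2 = 19.
A4 applies: 19 − 1 = 18.
A5 applies: 18 + 2 = 20.
A6 applies (level before this adjustment is 20 ≥ 13, so +4): 20 + 4 = 24.
A7 applies (level before this adjustment is 24 ≥ 12, so +3): 24 + 3 = 27.
Level 27 exceeds the maximum of 19; capped at 19.
Final offense level: 19.
Criminal history: 13 prior points → Category C (11+).
Level 19 falls in the 17-19 band.
Grid: Level 17-19 × Category C = 1200-1380 days.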